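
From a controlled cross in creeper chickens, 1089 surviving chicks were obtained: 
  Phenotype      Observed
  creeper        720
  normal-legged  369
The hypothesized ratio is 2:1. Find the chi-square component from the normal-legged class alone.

0.099

Under the 2:1 hypothesis (Σ ratio = 3, N = 1089):
  creeper: 1089 × 2/3 = 726
  normal-legged: 1089 × 1/3 = 363
Contribution of normal-legged: (369 − 363)² / 363 = 0.0992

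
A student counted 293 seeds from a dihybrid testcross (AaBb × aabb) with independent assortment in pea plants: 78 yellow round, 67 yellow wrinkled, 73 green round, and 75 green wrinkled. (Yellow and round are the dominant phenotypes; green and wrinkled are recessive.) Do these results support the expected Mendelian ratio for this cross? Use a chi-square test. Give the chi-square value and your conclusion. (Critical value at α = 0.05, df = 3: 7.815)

0.884; consistent

A dihybrid testcross with independent assortment gives a 1:1:1:1 ratio.
The 1:1:1:1 ratio has 4 parts, so with N = 293 the expected counts are:
  yellow round: 293 × 1/4 = 73.25
  yellow wrinkled: 293 × 1/4 = 73.25
  green round: 293 × 1/4 = 73.25
  green wrinkled: 293 × 1/4 = 73.25
χ² = Σ (O − E)² / E
  yellow round: (78 − 73.25)² / 73.25 = 0.3080
  yellow wrinkled: (67 − 73.25)² / 73.25 = 0.5333
  green round: (73 − 73.25)² / 73.25 = 0.0009
  green wrinkled: (75 − 73.25)² / 73.25 = 0.0418
χ² = 0.3080 + 0.5333 + 0.0009 + 0.0418 = 0.884
Degrees of freedom = 4 − 1 = 3; critical value at α = 0.05 is 7.815.
Since 0.884 < 7.815, we fail to reject the null hypothesis — the data are consistent with the 1:1:1:1 ratio.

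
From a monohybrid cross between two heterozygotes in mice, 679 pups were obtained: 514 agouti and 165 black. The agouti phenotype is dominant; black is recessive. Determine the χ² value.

For a monohybrid cross between heterozygotes with complete dominance, the expected phenotypic ratio is 3:1.
Under the 3:1 hypothesis (Σ ratio = 4, N = 679):
  agouti: 679 × 3/4 = 509.25
  black: 679 × 1/4 = 169.75
χ² = Σ (O − E)² / E
  agouti: (514 − 509.25)² / 509.25 = 0.0443
  black: (165 − 169.75)² / 169.75 = 0.1329
χ² = 0.0443 + 0.1329 = 0.1772 ≈ 0.177

0.177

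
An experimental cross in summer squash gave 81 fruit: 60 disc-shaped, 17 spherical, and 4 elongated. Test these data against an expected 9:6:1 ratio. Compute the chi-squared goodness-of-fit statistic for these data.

Under the 9:6:1 hypothesis (Σ ratio = 16, N = 81):
  disc-shaped: 81 × 9/16 = 45.5625
  spherical: 81 × 6/16 = 30.375
  elongated: 81 × 1/16 = 5.0625
χ² = Σ (O − E)² / E
  disc-shaped: (60 − 45.5625)² / 45.5625 = 4.5748
  spherical: (17 − 30.375)² / 30.375 = 5.8894
  elongated: (4 − 5.0625)² / 5.0625 = 0.2230
χ² = 4.5748 + 5.8894 + 0.2230 = 10.6872 ≈ 10.687

10.687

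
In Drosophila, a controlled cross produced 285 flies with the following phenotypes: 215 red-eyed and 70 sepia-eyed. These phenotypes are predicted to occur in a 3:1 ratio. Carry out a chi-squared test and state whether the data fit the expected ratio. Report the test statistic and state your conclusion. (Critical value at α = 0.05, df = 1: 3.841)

Expected counts for N = 285 under a 3:1 ratio (total parts = 4):
  red-eyed: 285 × 3/4 = 213.75
  sepia-eyed: 285 × 1/4 = 71.25
χ² = Σ (O − E)² / E
  red-eyed: (215 − 213.75)² / 213.75 = 0.0073
  sepia-eyed: (70 − 71.25)² / 71.25 = 0.0219
χ² = 0.0073 + 0.0219 = 0.0292 ≈ 0.029
Degrees of freedom = 2 − 1 = 1; critical value at α = 0.05 is 3.841.
Since 0.029 < 3.841, we fail to reject the null hypothesis — the data are consistent with the 3:1 ratio.

0.029; consistent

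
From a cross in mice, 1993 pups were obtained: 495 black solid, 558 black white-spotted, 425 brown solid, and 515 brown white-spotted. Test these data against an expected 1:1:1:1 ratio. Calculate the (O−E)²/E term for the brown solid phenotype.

10.769

Total ratio parts = 4. Expected numbers out of 1993:
  black solid: 1993 × 1/4 = 498.25
  black white-spotted: 1993 × 1/4 = 498.25
  brown solid: 1993 × 1/4 = 498.25
  brown white-spotted: 1993 × 1/4 = 498.25
Contribution of brown solid: (425 − 498.25)² / 498.25 = 10.7688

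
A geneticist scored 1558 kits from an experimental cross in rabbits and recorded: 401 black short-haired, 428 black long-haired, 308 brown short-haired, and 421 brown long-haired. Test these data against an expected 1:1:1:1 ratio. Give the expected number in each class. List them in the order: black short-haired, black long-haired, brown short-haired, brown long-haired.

389.5, 389.5, 389.5, 389.5

Total ratio parts = 4. Expected numbers out of 1558:
  black short-haired: 1558 × 1/4 = 389.5
  black long-haired: 1558 × 1/4 = 389.5
  brown short-haired: 1558 × 1/4 = 389.5
  brown long-haired: 1558 × 1/4 = 389.5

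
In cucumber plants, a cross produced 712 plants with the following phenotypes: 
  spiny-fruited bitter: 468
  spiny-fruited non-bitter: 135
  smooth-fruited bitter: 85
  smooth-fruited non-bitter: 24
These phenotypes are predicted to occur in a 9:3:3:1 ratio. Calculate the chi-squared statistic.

Total ratio parts = 16. Expected numbers out of 712:
  spiny-fruited bitter: 712 × 9/16 = 400.5
  spiny-fruited non-bitter: 712 × 3/16 = 133.5
  smooth-fruited bitter: 712 × 3/16 = 133.5
  smooth-fruited non-bitter: 712 × 1/16 = 44.5
χ² = Σ (O − E)² / E
  spiny-fruited bitter: (468 − 400.5)² / 400.5 = 11.3764
  spiny-fruited non-bitter: (135 − 133.5)² / 133.5 = 0.0169
  smooth-fruited bitter: (85 − 133.5)² / 133.5 = 17.6199
  smooth-fruited non-bitter: (24 − 44.5)² / 44.5 = 9.4438
χ² = 11.3764 + 0.0169 + 17.6199 + 9.4438 = 38.457

38.457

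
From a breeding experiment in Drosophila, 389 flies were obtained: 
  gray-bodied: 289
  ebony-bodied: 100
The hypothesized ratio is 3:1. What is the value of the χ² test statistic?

Under the 3:1 hypothesis (Σ ratio = 4, N = 389):
  gray-bodied: 389 × 3/4 = 291.75
  ebony-bodied: 389 × 1/4 = 97.25
χ² = Σ (O − E)² / E
  gray-bodied: (289 − 291.75)² / 291.75 = 0.0259
  ebony-bodied: (100 − 97.25)² / 97.25 = 0.0778
χ² = 0.0259 + 0.0778 = 0.1037 ≈ 0.104

0.104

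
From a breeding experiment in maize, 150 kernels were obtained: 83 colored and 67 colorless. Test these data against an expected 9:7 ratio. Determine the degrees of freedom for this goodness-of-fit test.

A goodness-of-fit test with 2 phenotype classes has df = 2 − 1 = 1.

1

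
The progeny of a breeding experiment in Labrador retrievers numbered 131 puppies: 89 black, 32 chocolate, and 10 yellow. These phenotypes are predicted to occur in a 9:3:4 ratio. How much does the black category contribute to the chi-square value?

3.182

Expected counts for N = 131 under a 9:3:4 ratio (total parts = 16):
  black: 131 × 9/16 = 73.6875
  chocolate: 131 × 3/16 = 24.5625
  yellow: 131 × 4/16 = 32.75
Contribution of black: (89 − 73.6875)² / 73.6875 = 3.1820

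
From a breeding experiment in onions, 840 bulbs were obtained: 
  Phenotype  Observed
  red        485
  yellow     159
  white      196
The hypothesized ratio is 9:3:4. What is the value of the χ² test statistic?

1.278

The 9:3:4 ratio has 16 parts, so with N = 840 the expected counts are:
  red: 840 × 9/16 = 472.5
  yellow: 840 × 3/16 = 157.5
  white: 840 × 4/16 = 210
χ² = Σ (O − E)² / E
  red: (485 − 472.5)² / 472.5 = 0.3307
  yellow: (159 − 157.5)² / 157.5 = 0.0143
  white: (196 − 210)² / 210 = 0.9333
χ² = 0.3307 + 0.0143 + 0.9333 = 1.2783 ≈ 1.278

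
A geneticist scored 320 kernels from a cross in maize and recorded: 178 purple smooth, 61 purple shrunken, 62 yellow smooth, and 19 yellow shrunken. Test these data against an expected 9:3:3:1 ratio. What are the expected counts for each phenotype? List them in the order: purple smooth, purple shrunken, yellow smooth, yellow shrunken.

180, 60, 60, 20

The 9:3:3:1 ratio has 16 parts, so with N = 320 the expected counts are:
  purple smooth: 320 × 9/16 = 180
  purple shrunken: 320 × 3/16 = 60
  yellow smooth: 320 × 3/16 = 60
  yellow shrunken: 320 × 1/16 = 20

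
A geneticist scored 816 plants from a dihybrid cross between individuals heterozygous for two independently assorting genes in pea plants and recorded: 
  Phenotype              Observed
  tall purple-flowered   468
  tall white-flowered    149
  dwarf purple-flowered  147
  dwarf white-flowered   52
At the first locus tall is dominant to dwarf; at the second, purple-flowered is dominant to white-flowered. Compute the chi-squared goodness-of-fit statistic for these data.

0.536

A dihybrid F₂ with independent assortment and complete dominance at both loci gives a 9:3:3:1 phenotypic ratio.
The 9:3:3:1 ratio has 16 parts, so with N = 816 the expected counts are:
  tall purple-flowered: 816 × 9/16 = 459
  tall white-flowered: 816 × 3/16 = 153
  dwarf purple-flowered: 816 × 3/16 = 153
  dwarf white-flowered: 816 × 1/16 = 51
χ² = Σ (O − E)² / E
  tall purple-flowered: (468 − 459)² / 459 = 0.1765
  tall white-flowered: (149 − 153)² / 153 = 0.1046
  dwarf purple-flowered: (147 − 153)² / 153 = 0.2353
  dwarf white-flowered: (52 − 51)² / 51 = 0.0196
χ² = 0.1765 + 0.1046 + 0.2353 + 0.0196 = 0.536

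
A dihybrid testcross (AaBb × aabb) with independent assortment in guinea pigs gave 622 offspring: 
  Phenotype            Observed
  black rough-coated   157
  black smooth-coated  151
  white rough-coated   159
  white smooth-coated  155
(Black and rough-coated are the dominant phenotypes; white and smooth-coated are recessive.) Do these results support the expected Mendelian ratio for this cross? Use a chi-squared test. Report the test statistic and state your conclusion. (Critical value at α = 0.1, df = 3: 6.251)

A dihybrid testcross with independent assortment gives a 1:1:1:1 ratio.
Under the 1:1:1:1 hypothesis (Σ ratio = 4, N = 622):
  black rough-coated: 622 × 1/4 = 155.5
  black smooth-coated: 622 × 1/4 = 155.5
  white rough-coated: 622 × 1/4 = 155.5
  white smooth-coated: 622 × 1/4 = 155.5
χ² = Σ (O − E)² / E
  black rough-coated: (157 − 155.5)² / 155.5 = 0.0145
  black smooth-coated: (151 − 155.5)² / 155.5 = 0.1302
  white rough-coated: (159 − 155.5)² / 155.5 = 0.0788
  white smooth-coated: (155 − 155.5)² / 155.5 = 0.0016
χ² = 0.0145 + 0.1302 + 0.0788 + 0.0016 = 0.2251 ≈ 0.225
Degrees of freedom = 4 − 1 = 3; critical value at α = 0.1 is 6.251.
Since 0.225 < 6.251, we fail to reject the null hypothesis — the data are consistent with the 1:1:1:1 ratio.

0.225; consistent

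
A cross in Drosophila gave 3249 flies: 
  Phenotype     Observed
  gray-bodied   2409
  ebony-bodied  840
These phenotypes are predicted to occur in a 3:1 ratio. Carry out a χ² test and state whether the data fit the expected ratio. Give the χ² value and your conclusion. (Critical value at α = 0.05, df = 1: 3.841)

1.264; consistent

Under the 3:1 hypothesis (Σ ratio = 4, N = 3249):
  gray-bodied: 3249 × 3/4 = 2436.75
  ebony-bodied: 3249 × 1/4 = 812.25
χ² = Σ (O − E)² / E
  gray-bodied: (2409 − 2436.75)² / 2436.75 = 0.3160
  ebony-bodied: (840 − 812.25)² / 812.25 = 0.9481
χ² = 0.3160 + 0.9481 = 1.2641 ≈ 1.264
Degrees of freedom = 2 − 1 = 1; critical value at α = 0.05 is 3.841.
Since 1.264 < 3.841, we fail to reject the null hypothesis — the data are consistent with the 3:1 ratio.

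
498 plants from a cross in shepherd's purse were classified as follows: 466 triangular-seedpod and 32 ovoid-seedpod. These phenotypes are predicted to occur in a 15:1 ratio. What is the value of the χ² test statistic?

The 15:1 ratio has 16 parts, so with N = 498 the expected counts are:
  triangular-seedpod: 498 × 15/16 = 466.875
  ovoid-seedpod: 498 × 1/16 = 31.125
χ² = Σ (O − E)² / E
  triangular-seedpod: (466 − 466.875)² / 466.875 = 0.0016
  ovoid-seedpod: (32 − 31.125)² / 31.125 = 0.0246
χ² = 0.0016 + 0.0246 = 0.0262 ≈ 0.026

0.026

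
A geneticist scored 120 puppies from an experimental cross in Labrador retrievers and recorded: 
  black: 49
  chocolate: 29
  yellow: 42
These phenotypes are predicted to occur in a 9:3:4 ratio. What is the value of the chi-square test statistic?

Expected counts for N = 120 under a 9:3:4 ratio (total parts = 16):
  black: 120 × 9/16 = 67.5
  chocolate: 120 × 3/16 = 22.5
  yellow: 120 × 4/16 = 30
χ² = Σ (O − E)² / E
  black: (49 − 67.5)² / 67.5 = 5.0704
  chocolate: (29 − 22.5)² / 22.5 = 1.8778
  yellow: (42 − 30)² / 30 = 4.8000
χ² = 5.0704 + 1.8778 + 4.8000 = 11.7482 ≈ 11.748

11.748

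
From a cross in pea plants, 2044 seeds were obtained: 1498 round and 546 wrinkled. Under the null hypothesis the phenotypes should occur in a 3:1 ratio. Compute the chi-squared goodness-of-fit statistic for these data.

Under the 3:1 hypothesis (Σ ratio = 4, N = 2044):
  round: 2044 × 3/4 = 1533
  wrinkled: 2044 × 1/4 = 511
χ² = Σ (O − E)² / E
  round: (1498 − 1533)² / 1533 = 0.7991
  wrinkled: (546 − 511)² / 511 = 2.3973
χ² = 0.7991 + 2.3973 = 3.1964 ≈ 3.196

3.196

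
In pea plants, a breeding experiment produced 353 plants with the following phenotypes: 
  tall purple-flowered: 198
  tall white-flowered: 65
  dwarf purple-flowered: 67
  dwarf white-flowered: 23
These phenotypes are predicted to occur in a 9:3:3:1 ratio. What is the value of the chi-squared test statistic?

Total ratio parts = 16. Expected numbers out of 353:
  tall purple-flowered: 353 × 9/16 = 198.5625
  tall white-flowered: 353 × 3/16 = 66.1875
  dwarf purple-flowered: 353 × 3/16 = 66.1875
  dwarf white-flowered: 353 × 1/16 = 22.0625
χ² = Σ (O − E)² / E
  tall purple-flowered: (198 − 198.5625)² / 198.5625 = 0.0016
  tall white-flowered: (65 − 66.1875)² / 66.1875 = 0.0213
  dwarf purple-flowered: (67 − 66.1875)² / 66.1875 = 0.0100
  dwarf white-flowered: (23 − 22.0625)² / 22.0625 = 0.0398
χ² = 0.0016 + 0.0213 + 0.0100 + 0.0398 = 0.0727 ≈ 0.073

0.073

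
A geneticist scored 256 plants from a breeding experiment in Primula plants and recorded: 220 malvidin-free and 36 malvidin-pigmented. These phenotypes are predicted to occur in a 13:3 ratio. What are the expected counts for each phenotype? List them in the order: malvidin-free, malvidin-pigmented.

The 13:3 ratio has 16 parts, so with N = 256 the expected counts are:
  malvidin-free: 256 × 13/16 = 208
  malvidin-pigmented: 256 × 3/16 = 48

208, 48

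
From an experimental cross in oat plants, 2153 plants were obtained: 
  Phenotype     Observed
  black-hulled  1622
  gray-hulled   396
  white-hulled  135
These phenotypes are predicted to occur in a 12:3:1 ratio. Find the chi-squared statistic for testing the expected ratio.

0.180

The 12:3:1 ratio has 16 parts, so with N = 2153 the expected counts are:
  black-hulled: 2153 × 12/16 = 1614.75
  gray-hulled: 2153 × 3/16 = 403.6875
  white-hulled: 2153 × 1/16 = 134.5625
χ² = Σ (O − E)² / E
  black-hulled: (1622 − 1614.75)² / 1614.75 = 0.0326
  gray-hulled: (396 − 403.6875)² / 403.6875 = 0.1464
  white-hulled: (135 − 134.5625)² / 134.5625 = 0.0014
χ² = 0.0326 + 0.1464 + 0.0014 = 0.1804 ≈ 0.180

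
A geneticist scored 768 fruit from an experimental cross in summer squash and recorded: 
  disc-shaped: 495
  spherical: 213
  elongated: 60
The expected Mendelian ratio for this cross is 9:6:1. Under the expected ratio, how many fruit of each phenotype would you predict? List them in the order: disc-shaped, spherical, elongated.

Total ratio parts = 16. Expected numbers out of 768:
  disc-shaped: 768 × 9/16 = 432
  spherical: 768 × 6/16 = 288
  elongated: 768 × 1/16 = 48

432, 288, 48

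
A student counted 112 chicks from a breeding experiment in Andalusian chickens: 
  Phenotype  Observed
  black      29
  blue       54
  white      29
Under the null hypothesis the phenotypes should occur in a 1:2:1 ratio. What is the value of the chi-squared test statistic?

0.143

The 1:2:1 ratio has 4 parts, so with N = 112 the expected counts are:
  black: 112 × 1/4 = 28
  blue: 112 × 2/4 = 56
  white: 112 × 1/4 = 28
χ² = Σ (O − E)² / E
  black: (29 − 28)² / 28 = 0.0357
  blue: (54 − 56)² / 56 = 0.0714
  white: (29 − 28)² / 28 = 0.0357
χ² = 0.0357 + 0.0714 + 0.0357 = 0.1428 ≈ 0.143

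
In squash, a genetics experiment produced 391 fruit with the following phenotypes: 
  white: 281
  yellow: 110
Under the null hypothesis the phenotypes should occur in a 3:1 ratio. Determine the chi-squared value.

2.047

Total ratio parts = 4. Expected numbers out of 391:
  white: 391 × 3/4 = 293.25
  yellow: 391 × 1/4 = 97.75
χ² = Σ (O − E)² / E
  white: (281 − 293.25)² / 293.25 = 0.5117
  yellow: (110 − 97.75)² / 97.75 = 1.5352
χ² = 0.5117 + 1.5352 = 2.0469 ≈ 2.047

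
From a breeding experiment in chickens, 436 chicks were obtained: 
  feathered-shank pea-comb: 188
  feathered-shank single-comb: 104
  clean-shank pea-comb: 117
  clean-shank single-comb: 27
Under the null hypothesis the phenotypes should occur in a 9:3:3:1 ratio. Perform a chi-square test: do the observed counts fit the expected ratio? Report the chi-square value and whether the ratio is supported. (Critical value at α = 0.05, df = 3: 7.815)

Expected counts for N = 436 under a 9:3:3:1 ratio (total parts = 16):
  feathered-shank pea-comb: 436 × 9/16 = 245.25
  feathered-shank single-comb: 436 × 3/16 = 81.75
  clean-shank pea-comb: 436 × 3/16 = 81.75
  clean-shank single-comb: 436 × 1/16 = 27.25
χ² = Σ (O − E)² / E
  feathered-shank pea-comb: (188 − 245.25)² / 245.25 = 13.3642
  feathered-shank single-comb: (104 − 81.75)² / 81.75 = 6.0558
  clean-shank pea-comb: (117 − 81.75)² / 81.75 = 15.1995
  clean-shank single-comb: (27 − 27.25)² / 27.25 = 0.0023
χ² = 13.3642 + 6.0558 + 15.1995 + 0.0023 = 34.6218 ≈ 34.622
Degrees of freedom = 4 − 1 = 3; critical value at α = 0.05 is 7.815.
Since 34.622 > 7.815, we reject the null hypothesis — the data do not fit the 9:3:3:1 ratio.

34.622; not consistent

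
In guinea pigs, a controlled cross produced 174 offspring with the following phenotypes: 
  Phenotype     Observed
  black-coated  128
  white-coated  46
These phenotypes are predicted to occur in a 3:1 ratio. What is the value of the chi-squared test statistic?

0.192

Expected counts for N = 174 under a 3:1 ratio (total parts = 4):
  black-coated: 174 × 3/4 = 130.5
  white-coated: 174 × 1/4 = 43.5
χ² = Σ (O − E)² / E
  black-coated: (128 − 130.5)² / 130.5 = 0.0479
  white-coated: (46 − 43.5)² / 43.5 = 0.1437
χ² = 0.0479 + 0.1437 = 0.1916 ≈ 0.192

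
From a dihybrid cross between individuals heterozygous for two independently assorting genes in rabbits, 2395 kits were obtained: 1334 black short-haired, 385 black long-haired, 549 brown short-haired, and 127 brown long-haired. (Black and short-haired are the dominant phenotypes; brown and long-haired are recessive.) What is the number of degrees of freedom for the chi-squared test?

3

A dihybrid F₂ with independent assortment and complete dominance at both loci gives a 9:3:3:1 phenotypic ratio.
A goodness-of-fit test with 4 phenotype classes has df = 4 − 1 = 3.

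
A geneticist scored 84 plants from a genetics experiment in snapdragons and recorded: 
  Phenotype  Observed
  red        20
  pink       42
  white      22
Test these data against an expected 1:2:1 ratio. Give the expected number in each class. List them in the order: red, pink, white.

21, 42, 21

Under the 1:2:1 hypothesis (Σ ratio = 4, N = 84):
  red: 84 × 1/4 = 21
  pink: 84 × 2/4 = 42
  white: 84 × 1/4 = 21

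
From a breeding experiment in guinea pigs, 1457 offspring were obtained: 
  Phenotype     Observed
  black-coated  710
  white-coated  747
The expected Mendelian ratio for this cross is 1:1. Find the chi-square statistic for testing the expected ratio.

0.940

Total ratio parts = 2. Expected numbers out of 1457:
  black-coated: 1457 × 1/2 = 728.5
  white-coated: 1457 × 1/2 = 728.5
χ² = Σ (O − E)² / E
  black-coated: (710 − 728.5)² / 728.5 = 0.4698
  white-coated: (747 − 728.5)² / 728.5 = 0.4698
χ² = 0.4698 + 0.4698 = 0.9396 ≈ 0.940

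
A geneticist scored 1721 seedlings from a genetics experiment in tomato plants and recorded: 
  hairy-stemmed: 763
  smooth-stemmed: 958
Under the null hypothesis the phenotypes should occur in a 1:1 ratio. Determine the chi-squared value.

22.095

Expected counts for N = 1721 under a 1:1 ratio (total parts = 2):
  hairy-stemmed: 1721 × 1/2 = 860.5
  smooth-stemmed: 1721 × 1/2 = 860.5
χ² = Σ (O − E)² / E
  hairy-stemmed: (763 − 860.5)² / 860.5 = 11.0474
  smooth-stemmed: (958 − 860.5)² / 860.5 = 11.0474
χ² = 11.0474 + 11.0474 = 22.0948 ≈ 22.095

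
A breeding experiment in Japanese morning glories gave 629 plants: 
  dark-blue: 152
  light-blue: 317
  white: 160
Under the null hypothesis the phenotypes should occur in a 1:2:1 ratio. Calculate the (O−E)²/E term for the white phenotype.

0.048

Total ratio parts = 4. Expected numbers out of 629:
  dark-blue: 629 × 1/4 = 157.25
  light-blue: 629 × 2/4 = 314.5
  white: 629 × 1/4 = 157.25
Contribution of white: (160 − 157.25)² / 157.25 = 0.0481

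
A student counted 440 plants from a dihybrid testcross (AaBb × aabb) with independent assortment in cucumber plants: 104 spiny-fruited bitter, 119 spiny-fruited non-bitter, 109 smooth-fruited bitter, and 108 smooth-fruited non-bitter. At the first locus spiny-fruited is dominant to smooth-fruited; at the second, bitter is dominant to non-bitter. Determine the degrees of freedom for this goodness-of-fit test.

3

A dihybrid testcross with independent assortment gives a 1:1:1:1 ratio.
A goodness-of-fit test with 4 phenotype classes has df = 4 − 1 = 3.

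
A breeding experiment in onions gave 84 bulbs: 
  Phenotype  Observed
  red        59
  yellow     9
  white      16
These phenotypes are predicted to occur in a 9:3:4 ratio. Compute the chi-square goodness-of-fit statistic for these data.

7.005

The 9:3:4 ratio has 16 parts, so with N = 84 the expected counts are:
  red: 84 × 9/16 = 47.25
  yellow: 84 × 3/16 = 15.75
  white: 84 × 4/16 = 21
χ² = Σ (O − E)² / E
  red: (59 − 47.25)² / 47.25 = 2.9220
  yellow: (9 − 15.75)² / 15.75 = 2.8929
  white: (16 − 21)² / 21 = 1.1905
χ² = 2.9220 + 2.8929 + 1.1905 = 7.0054 ≈ 7.005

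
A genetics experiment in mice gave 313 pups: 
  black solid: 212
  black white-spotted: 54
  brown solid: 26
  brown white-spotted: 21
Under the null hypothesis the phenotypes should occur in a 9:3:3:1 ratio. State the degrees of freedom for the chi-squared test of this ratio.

A goodness-of-fit test with 4 phenotype classes has df = 4 − 1 = 3.

3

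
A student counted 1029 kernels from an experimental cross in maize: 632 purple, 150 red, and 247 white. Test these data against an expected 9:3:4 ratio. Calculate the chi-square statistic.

Total ratio parts = 16. Expected numbers out of 1029:
  purple: 1029 × 9/16 = 578.8125
  red: 1029 × 3/16 = 192.9375
  white: 1029 × 4/16 = 257.25
χ² = Σ (O − E)² / E
  purple: (632 − 578.8125)² / 578.8125 = 4.8874
  red: (150 − 192.9375)² / 192.9375 = 9.5556
  white: (247 − 257.25)² / 257.25 = 0.4084
χ² = 4.8874 + 9.5556 + 0.4084 = 14.8514 ≈ 14.851

14.851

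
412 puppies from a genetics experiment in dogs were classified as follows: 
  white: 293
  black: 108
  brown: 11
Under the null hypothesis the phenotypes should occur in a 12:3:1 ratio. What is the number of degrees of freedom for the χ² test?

2

A goodness-of-fit test with 3 phenotype classes has df = 3 − 1 = 2.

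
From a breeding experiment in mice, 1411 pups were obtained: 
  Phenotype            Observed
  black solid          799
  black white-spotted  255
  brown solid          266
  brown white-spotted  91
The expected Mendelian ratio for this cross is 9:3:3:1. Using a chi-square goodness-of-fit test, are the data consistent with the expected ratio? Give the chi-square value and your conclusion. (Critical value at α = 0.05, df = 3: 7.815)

Expected counts for N = 1411 under a 9:3:3:1 ratio (total parts = 16):
  black solid: 1411 × 9/16 = 793.6875
  black white-spotted: 1411 × 3/16 = 264.5625
  brown solid: 1411 × 3/16 = 264.5625
  brown white-spotted: 1411 × 1/16 = 88.1875
χ² = Σ (O − E)² / E
  black solid: (799 − 793.6875)² / 793.6875 = 0.0356
  black white-spotted: (255 − 264.5625)² / 264.5625 = 0.3456
  brown solid: (266 − 264.5625)² / 264.5625 = 0.0078
  brown white-spotted: (91 − 88.1875)² / 88.1875 = 0.0897
χ² = 0.0356 + 0.3456 + 0.0078 + 0.0897 = 0.4787 ≈ 0.479
Degrees of freedom = 4 − 1 = 3; critical value at α = 0.05 is 7.815.
Since 0.479 < 7.815, we fail to reject the null hypothesis — the data are consistent with the 9:3:3:1 ratio.

0.479; consistent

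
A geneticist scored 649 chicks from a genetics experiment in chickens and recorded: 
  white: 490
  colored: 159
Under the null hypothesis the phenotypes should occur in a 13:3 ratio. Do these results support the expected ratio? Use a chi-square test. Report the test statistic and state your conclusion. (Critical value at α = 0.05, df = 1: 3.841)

Total ratio parts = 16. Expected numbers out of 649:
  white: 649 × 13/16 = 527.3125
  colored: 649 × 3/16 = 121.6875
χ² = Σ (O − E)² / E
  white: (490 − 527.3125)² / 527.3125 = 2.6402
  colored: (159 − 121.6875)² / 121.6875 = 11.4410
χ² = 2.6402 + 11.4410 = 14.0812 ≈ 14.081
Degrees of freedom = 2 − 1 = 1; critical value at α = 0.05 is 3.841.
Since 14.081 > 3.841, we reject the null hypothesis — the data do not fit the 13:3 ratio.

14.081; not consistent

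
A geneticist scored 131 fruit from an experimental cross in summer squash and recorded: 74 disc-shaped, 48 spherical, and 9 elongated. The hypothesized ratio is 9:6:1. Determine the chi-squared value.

Total ratio parts = 16. Expected numbers out of 131:
  disc-shaped: 131 × 9/16 = 73.6875
  spherical: 131 × 6/16 = 49.125
  elongated: 131 × 1/16 = 8.1875
χ² = Σ (O − E)² / E
  disc-shaped: (74 − 73.6875)² / 73.6875 = 0.0013
  spherical: (48 − 49.125)² / 49.125 = 0.0258
  elongated: (9 − 8.1875)² / 8.1875 = 0.0806
χ² = 0.0013 + 0.0258 + 0.0806 = 0.1077 ≈ 0.108

0.108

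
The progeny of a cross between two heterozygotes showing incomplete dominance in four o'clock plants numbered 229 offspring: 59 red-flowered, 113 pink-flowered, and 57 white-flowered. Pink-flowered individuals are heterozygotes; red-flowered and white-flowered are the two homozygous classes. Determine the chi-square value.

0.074

With incomplete dominance, a heterozygote × heterozygote cross gives a 1:2:1 phenotypic ratio.
Total ratio parts = 4. Expected numbers out of 229:
  red-flowered: 229 × 1/4 = 57.25
  pink-flowered: 229 × 2/4 = 114.5
  white-flowered: 229 × 1/4 = 57.25
χ² = Σ (O − E)² / E
  red-flowered: (59 − 57.25)² / 57.25 = 0.0535
  pink-flowered: (113 − 114.5)² / 114.5 = 0.0197
  white-flowered: (57 − 57.25)² / 57.25 = 0.0011
χ² = 0.0535 + 0.0197 + 0.0011 = 0.0743 ≈ 0.074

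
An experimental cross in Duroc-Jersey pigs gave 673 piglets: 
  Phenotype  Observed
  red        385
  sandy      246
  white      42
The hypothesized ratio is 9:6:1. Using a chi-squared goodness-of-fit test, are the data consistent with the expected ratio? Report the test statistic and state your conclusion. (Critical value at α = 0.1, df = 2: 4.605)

0.271; consistent

The 9:6:1 ratio has 16 parts, so with N = 673 the expected counts are:
  red: 673 × 9/16 = 378.5625
  sandy: 673 × 6/16 = 252.375
  white: 673 × 1/16 = 42.0625
χ² = Σ (O − E)² / E
  red: (385 − 378.5625)² / 378.5625 = 0.1095
  sandy: (246 − 252.375)² / 252.375 = 0.1610
  white: (42 − 42.0625)² / 42.0625 = 0.0001
χ² = 0.1095 + 0.1610 + 0.0001 = 0.2706 ≈ 0.271
Degrees of freedom = 3 − 1 = 2; critical value at α = 0.1 is 4.605.
Since 0.271 < 4.605, we fail to reject the null hypothesis — the data are consistent with the 9:6:1 ratio.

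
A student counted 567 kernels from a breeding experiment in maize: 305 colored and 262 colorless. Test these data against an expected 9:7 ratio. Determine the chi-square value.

Total ratio parts = 16. Expected numbers out of 567:
  colored: 567 × 9/16 = 318.9375
  colorless: 567 × 7/16 = 248.0625
χ² = Σ (O − E)² / E
  colored: (305 − 318.9375)² / 318.9375 = 0.6091
  colorless: (262 − 248.0625)² / 248.0625 = 0.7831
χ² = 0.6091 + 0.7831 = 1.3922 ≈ 1.392

1.392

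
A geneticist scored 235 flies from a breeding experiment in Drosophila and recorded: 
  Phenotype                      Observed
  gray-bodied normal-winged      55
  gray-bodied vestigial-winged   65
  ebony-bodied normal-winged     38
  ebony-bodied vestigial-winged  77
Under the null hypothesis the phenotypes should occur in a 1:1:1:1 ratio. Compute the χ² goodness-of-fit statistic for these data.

Total ratio parts = 4. Expected numbers out of 235:
  gray-bodied normal-winged: 235 × 1/4 = 58.75
  gray-bodied vestigial-winged: 235 × 1/4 = 58.75
  ebony-bodied normal-winged: 235 × 1/4 = 58.75
  ebony-bodied vestigial-winged: 235 × 1/4 = 58.75
χ² = Σ (O − E)² / E
  gray-bodied normal-winged: (55 − 58.75)² / 58.75 = 0.2394
  gray-bodied vestigial-winged: (65 − 58.75)² / 58.75 = 0.6649
  ebony-bodied normal-winged: (38 − 58.75)² / 58.75 = 7.3287
  ebony-bodied vestigial-winged: (77 − 58.75)² / 58.75 = 5.6691
χ² = 0.2394 + 0.6649 + 7.3287 + 5.6691 = 13.9021 ≈ 13.902

13.902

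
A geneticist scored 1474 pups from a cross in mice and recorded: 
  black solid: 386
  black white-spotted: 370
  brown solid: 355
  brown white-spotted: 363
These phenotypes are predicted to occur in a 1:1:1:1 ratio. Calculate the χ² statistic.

Under the 1:1:1:1 hypothesis (Σ ratio = 4, N = 1474):
  black solid: 1474 × 1/4 = 368.5
  black white-spotted: 1474 × 1/4 = 368.5
  brown solid: 1474 × 1/4 = 368.5
  brown white-spotted: 1474 × 1/4 = 368.5
χ² = Σ (O − E)² / E
  black solid: (386 − 368.5)² / 368.5 = 0.8311
  black white-spotted: (370 − 368.5)² / 368.5 = 0.0061
  brown solid: (355 − 368.5)² / 368.5 = 0.4946
  brown white-spotted: (363 − 368.5)² / 368.5 = 0.0821
χ² = 0.8311 + 0.0061 + 0.4946 + 0.0821 = 1.4139 ≈ 1.414

1.414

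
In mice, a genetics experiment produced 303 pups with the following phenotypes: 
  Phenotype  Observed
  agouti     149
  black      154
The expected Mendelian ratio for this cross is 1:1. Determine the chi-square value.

The 1:1 ratio has 2 parts, so with N = 303 the expected counts are:
  agouti: 303 × 1/2 = 151.5
  black: 303 × 1/2 = 151.5
χ² = Σ (O − E)² / E
  agouti: (149 − 151.5)² / 151.5 = 0.0413
  black: (154 − 151.5)² / 151.5 = 0.0413
χ² = 0.0413 + 0.0413 = 0.0826 ≈ 0.083

0.083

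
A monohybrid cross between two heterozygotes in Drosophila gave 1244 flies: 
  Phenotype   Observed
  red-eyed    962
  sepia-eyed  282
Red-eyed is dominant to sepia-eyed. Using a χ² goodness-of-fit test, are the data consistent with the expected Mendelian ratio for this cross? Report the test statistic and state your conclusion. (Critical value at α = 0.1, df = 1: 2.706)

3.606; not consistent

For a monohybrid cross between heterozygotes with complete dominance, the expected phenotypic ratio is 3:1.
Under the 3:1 hypothesis (Σ ratio = 4, N = 1244):
  red-eyed: 1244 × 3/4 = 933
  sepia-eyed: 1244 × 1/4 = 311
χ² = Σ (O − E)² / E
  red-eyed: (962 − 933)² / 933 = 0.9014
  sepia-eyed: (282 − 311)² / 311 = 2.7042
χ² = 0.9014 + 2.7042 = 3.6056 ≈ 3.606
Degrees of freedom = 2 − 1 = 1; critical value at α = 0.1 is 2.706.
Since 3.606 > 2.706, we reject the null hypothesis — the data do not fit the 3:1 ratio.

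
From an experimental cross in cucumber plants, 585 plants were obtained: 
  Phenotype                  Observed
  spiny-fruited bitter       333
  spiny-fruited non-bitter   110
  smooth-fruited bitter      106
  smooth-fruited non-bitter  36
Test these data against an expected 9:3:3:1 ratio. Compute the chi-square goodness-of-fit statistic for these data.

0.181

Expected counts for N = 585 under a 9:3:3:1 ratio (total parts = 16):
  spiny-fruited bitter: 585 × 9/16 = 329.0625
  spiny-fruited non-bitter: 585 × 3/16 = 109.6875
  smooth-fruited bitter: 585 × 3/16 = 109.6875
  smooth-fruited non-bitter: 585 × 1/16 = 36.5625
χ² = Σ (O − E)² / E
  spiny-fruited bitter: (333 − 329.0625)² / 329.0625 = 0.0471
  spiny-fruited non-bitter: (110 − 109.6875)² / 109.6875 = 0.0009
  smooth-fruited bitter: (106 − 109.6875)² / 109.6875 = 0.1240
  smooth-fruited non-bitter: (36 − 36.5625)² / 36.5625 = 0.0087
χ² = 0.0471 + 0.0009 + 0.1240 + 0.0087 = 0.1807 ≈ 0.181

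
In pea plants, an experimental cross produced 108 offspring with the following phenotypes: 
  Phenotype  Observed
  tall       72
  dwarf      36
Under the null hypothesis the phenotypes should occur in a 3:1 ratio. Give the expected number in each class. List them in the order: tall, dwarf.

Total ratio parts = 4. Expected numbers out of 108:
  tall: 108 × 3/4 = 81
  dwarf: 108 × 1/4 = 27

81, 27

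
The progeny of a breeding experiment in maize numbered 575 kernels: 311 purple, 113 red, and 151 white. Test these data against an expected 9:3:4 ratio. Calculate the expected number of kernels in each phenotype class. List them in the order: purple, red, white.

323.4375, 107.8125, 143.75

Expected counts for N = 575 under a 9:3:4 ratio (total parts = 16):
  purple: 575 × 9/16 = 323.4375
  red: 575 × 3/16 = 107.8125
  white: 575 × 4/16 = 143.75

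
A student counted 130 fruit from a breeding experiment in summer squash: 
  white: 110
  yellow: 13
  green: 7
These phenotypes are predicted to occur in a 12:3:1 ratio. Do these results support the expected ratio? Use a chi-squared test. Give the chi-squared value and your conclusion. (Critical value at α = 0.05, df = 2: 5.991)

Expected counts for N = 130 under a 12:3:1 ratio (total parts = 16):
  white: 130 × 12/16 = 97.5
  yellow: 130 × 3/16 = 24.375
  green: 130 × 1/16 = 8.125
χ² = Σ (O − E)² / E
  white: (110 − 97.5)² / 97.5 = 1.6026
  yellow: (13 − 24.375)² / 24.375 = 5.3083
  green: (7 − 8.125)² / 8.125 = 0.1558
χ² = 1.6026 + 5.3083 + 0.1558 = 7.0667 ≈ 7.067
Degrees of freedom = 3 − 1 = 2; critical value at α = 0.05 is 5.991.
Since 7.067 > 5.991, we reject the null hypothesis — the data do not fit the 12:3:1 ratio.

7.067; not consistent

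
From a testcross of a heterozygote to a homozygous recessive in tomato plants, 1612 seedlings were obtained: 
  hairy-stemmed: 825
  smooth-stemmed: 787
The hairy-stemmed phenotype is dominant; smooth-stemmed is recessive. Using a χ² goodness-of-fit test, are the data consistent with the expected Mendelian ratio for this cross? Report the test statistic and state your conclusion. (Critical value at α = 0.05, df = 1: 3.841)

0.896; consistent

A testcross of a heterozygote (Aa × aa) gives a 1:1 phenotypic ratio.
Expected counts for N = 1612 under a 1:1 ratio (total parts = 2):
  hairy-stemmed: 1612 × 1/2 = 806
  smooth-stemmed: 1612 × 1/2 = 806
χ² = Σ (O − E)² / E
  hairy-stemmed: (825 − 806)² / 806 = 0.4479
  smooth-stemmed: (787 − 806)² / 806 = 0.4479
χ² = 0.4479 + 0.4479 = 0.8958 ≈ 0.896
Degrees of freedom = 2 − 1 = 1; critical value at α = 0.05 is 3.841.
Since 0.896 < 3.841, we fail to reject the null hypothesis — the data are consistent with the 1:1 ratio.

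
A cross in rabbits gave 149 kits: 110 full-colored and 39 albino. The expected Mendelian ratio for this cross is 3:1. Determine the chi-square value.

0.110

Total ratio parts = 4. Expected numbers out of 149:
  full-colored: 149 × 3/4 = 111.75
  albino: 149 × 1/4 = 37.25
χ² = Σ (O − E)² / E
  full-colored: (110 − 111.75)² / 111.75 = 0.0274
  albino: (39 − 37.25)² / 37.25 = 0.0822
χ² = 0.0274 + 0.0822 = 0.1096 ≈ 0.110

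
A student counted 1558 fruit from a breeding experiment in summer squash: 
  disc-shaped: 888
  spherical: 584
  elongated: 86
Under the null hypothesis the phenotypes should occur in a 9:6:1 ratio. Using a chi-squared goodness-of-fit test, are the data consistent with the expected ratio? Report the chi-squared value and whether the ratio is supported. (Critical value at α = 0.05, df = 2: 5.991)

The 9:6:1 ratio has 16 parts, so with N = 1558 the expected counts are:
  disc-shaped: 1558 × 9/16 = 876.375
  spherical: 1558 × 6/16 = 584.25
  elongated: 1558 × 1/16 = 97.375
χ² = Σ (O − E)² / E
  disc-shaped: (888 − 876.375)² / 876.375 = 0.1542
  spherical: (584 − 584.25)² / 584.25 = 0.0001
  elongated: (86 − 97.375)² / 97.375 = 1.3288
χ² = 0.1542 + 0.0001 + 1.3288 = 1.4831 ≈ 1.483
Degrees of freedom = 3 − 1 = 2; critical value at α = 0.05 is 5.991.
Since 1.483 < 5.991, we fail to reject the null hypothesis — the data are consistent with the 9:6:1 ratio.

1.483; consistent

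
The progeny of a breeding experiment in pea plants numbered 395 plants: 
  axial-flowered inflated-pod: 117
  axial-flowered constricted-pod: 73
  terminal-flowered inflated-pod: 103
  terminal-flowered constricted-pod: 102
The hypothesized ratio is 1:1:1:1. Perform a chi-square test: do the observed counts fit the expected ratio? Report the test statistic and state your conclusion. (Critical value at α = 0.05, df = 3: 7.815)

10.377; not consistent

Total ratio parts = 4. Expected numbers out of 395:
  axial-flowered inflated-pod: 395 × 1/4 = 98.75
  axial-flowered constricted-pod: 395 × 1/4 = 98.75
  terminal-flowered inflated-pod: 395 × 1/4 = 98.75
  terminal-flowered constricted-pod: 395 × 1/4 = 98.75
χ² = Σ (O − E)² / E
  axial-flowered inflated-pod: (117 − 98.75)² / 98.75 = 3.3728
  axial-flowered constricted-pod: (73 − 98.75)² / 98.75 = 6.7146
  terminal-flowered inflated-pod: (103 − 98.75)² / 98.75 = 0.1829
  terminal-flowered constricted-pod: (102 − 98.75)² / 98.75 = 0.1070
χ² = 3.3728 + 6.7146 + 0.1829 + 0.1070 = 10.3773 ≈ 10.377
Degrees of freedom = 4 − 1 = 3; critical value at α = 0.05 is 7.815.
Since 10.377 > 7.815, we reject the null hypothesis — the data do not fit the 1:1:1:1 ratio.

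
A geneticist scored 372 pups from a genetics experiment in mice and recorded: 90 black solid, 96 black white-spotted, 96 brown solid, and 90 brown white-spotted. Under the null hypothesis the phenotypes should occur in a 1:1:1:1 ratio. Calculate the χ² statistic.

0.387

Under the 1:1:1:1 hypothesis (Σ ratio = 4, N = 372):
  black solid: 372 × 1/4 = 93
  black white-spotted: 372 × 1/4 = 93
  brown solid: 372 × 1/4 = 93
  brown white-spotted: 372 × 1/4 = 93
χ² = Σ (O − E)² / E
  black solid: (90 − 93)² / 93 = 0.0968
  black white-spotted: (96 − 93)² / 93 = 0.0968
  brown solid: (96 − 93)² / 93 = 0.0968
  brown white-spotted: (90 − 93)² / 93 = 0.0968
χ² = 0.0968 + 0.0968 + 0.0968 + 0.0968 = 0.3872 ≈ 0.387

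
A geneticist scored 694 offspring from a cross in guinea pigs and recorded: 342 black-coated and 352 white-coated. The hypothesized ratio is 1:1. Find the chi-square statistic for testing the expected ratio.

0.144

Expected counts for N = 694 under a 1:1 ratio (total parts = 2):
  black-coated: 694 × 1/2 = 347
  white-coated: 694 × 1/2 = 347
χ² = Σ (O − E)² / E
  black-coated: (342 − 347)² / 347 = 0.0720
  white-coated: (352 − 347)² / 347 = 0.0720
χ² = 0.0720 + 0.0720 = 0.144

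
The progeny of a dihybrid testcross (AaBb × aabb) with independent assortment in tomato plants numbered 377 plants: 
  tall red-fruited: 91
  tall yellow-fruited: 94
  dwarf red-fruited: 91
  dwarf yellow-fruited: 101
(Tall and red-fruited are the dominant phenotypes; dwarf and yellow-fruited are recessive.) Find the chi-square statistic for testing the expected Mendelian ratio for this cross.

A dihybrid testcross with independent assortment gives a 1:1:1:1 ratio.
The 1:1:1:1 ratio has 4 parts, so with N = 377 the expected counts are:
  tall red-fruited: 377 × 1/4 = 94.25
  tall yellow-fruited: 377 × 1/4 = 94.25
  dwarf red-fruited: 377 × 1/4 = 94.25
  dwarf yellow-fruited: 377 × 1/4 = 94.25
χ² = Σ (O − E)² / E
  tall red-fruited: (91 − 94.25)² / 94.25 = 0.1121
  tall yellow-fruited: (94 − 94.25)² / 94.25 = 0.0007
  dwarf red-fruited: (91 − 94.25)² / 94.25 = 0.1121
  dwarf yellow-fruited: (101 − 94.25)² / 94.25 = 0.4834
χ² = 0.1121 + 0.0007 + 0.1121 + 0.4834 = 0.7083 ≈ 0.708

0.708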